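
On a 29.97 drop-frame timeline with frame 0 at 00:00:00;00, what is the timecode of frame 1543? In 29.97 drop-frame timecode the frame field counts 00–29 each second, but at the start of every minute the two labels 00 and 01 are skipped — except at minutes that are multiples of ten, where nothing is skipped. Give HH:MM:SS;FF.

Each 10-minute DF block holds 10 × 60 × 30 − 9 × 2 = 17982 frames. 1543 ÷ 17982 → 0 full blocks, remainder 1543.
Within the partial block the first minute is 1800 frames and each further minute 1798, so 0 further minute boundaries passed. Total skipped labels = 18 × 0 + 2 × 0 = 0.
Non-drop label index = 1543 + 0 = 1543; at 30 labels/s that is 00:00:51:13, i.e. DF 00:00:51;13.

00:00:51;13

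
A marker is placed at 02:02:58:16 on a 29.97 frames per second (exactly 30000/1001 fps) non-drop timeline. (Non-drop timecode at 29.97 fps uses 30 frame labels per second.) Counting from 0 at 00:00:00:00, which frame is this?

frame 221356

Total seconds to the label: (2 × 3600 + 2 × 60 + 58) = 7378.
Frame index = 7378 × 30 + 16 = 221356.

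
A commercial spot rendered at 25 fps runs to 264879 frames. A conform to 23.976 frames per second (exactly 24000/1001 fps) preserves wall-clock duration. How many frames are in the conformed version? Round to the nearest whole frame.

Frames at target rate = 264879 × (24000/1001) / (25) = 254283840/1001 ≈ 254029.810.
Nearest whole frame: 254030.

254030 frames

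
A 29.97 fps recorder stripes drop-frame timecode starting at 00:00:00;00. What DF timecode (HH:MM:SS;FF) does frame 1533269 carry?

14:12:40;03

Each 10-minute DF block holds 10 × 60 × 30 − 9 × 2 = 17982 frames. 1533269 ÷ 17982 → 85 full blocks, remainder 4799.
Within the partial block the first minute is 1800 frames and each further minute 1798, so 2 further minute boundaries passed. Total skipped labels = 18 × 85 + 2 × 2 = 1534.
Non-drop label index = 1533269 + 1534 = 1534803; at 30 labels/s that is 14:12:40:03, i.e. DF 14:12:40;03.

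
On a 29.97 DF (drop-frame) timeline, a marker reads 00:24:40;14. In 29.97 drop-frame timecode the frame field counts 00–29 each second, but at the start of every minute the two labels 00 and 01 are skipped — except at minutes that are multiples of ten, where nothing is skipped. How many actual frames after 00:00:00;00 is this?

Complete 10-minute blocks: 2, each 17982 frames → 35964.
Remaining 4 whole minutes in the current block: 1800 + 3 × 1798 = 7194 frames.
Within the current minute: 40 × 30 + 14 − 2 = 1212 (labels ;00/;01 skipped at this minute). Total = 35964 + 7194 + 1212 = 44370.

44370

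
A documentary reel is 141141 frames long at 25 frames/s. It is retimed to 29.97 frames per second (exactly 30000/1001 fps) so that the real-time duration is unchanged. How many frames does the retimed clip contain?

169200 frames

Target frames = source frames × (target rate / source rate) = 141141 × (30000/1001)/(25) = 141141 × 1200/1001 = 169200.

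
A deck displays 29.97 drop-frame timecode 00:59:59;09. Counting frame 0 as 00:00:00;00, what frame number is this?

107871

As if non-drop at 30 labels/s: (0 × 3600 + 59 × 60 + 59) × 30 + 9 = 107979.
Minute boundaries passed: 59; those not divisible by 10: 59 − 5 = 54; dropped labels = 2 × 54 = 108.
Actual frame index = 107979 − 108 = 107871.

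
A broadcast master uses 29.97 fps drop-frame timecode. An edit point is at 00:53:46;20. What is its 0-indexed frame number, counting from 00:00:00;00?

Complete 10-minute blocks: 5, each 17982 frames → 89910.
Remaining 3 whole minutes in the current block: 1800 + 2 × 1798 = 5396 frames.
Within the current minute: 46 × 30 + 20 − 2 = 1398 (labels ;00/;01 skipped at this minute). Total = 89910 + 5396 + 1398 = 96704.

96704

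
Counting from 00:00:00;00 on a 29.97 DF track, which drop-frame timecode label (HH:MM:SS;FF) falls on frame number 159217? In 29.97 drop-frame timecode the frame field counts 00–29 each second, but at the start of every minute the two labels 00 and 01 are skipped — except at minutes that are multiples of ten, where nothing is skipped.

01:28:32;17

Each 10-minute DF block holds 10 × 60 × 30 − 9 × 2 = 17982 frames. 159217 ÷ 17982 → 8 full blocks, remainder 15361.
Within the partial block the first minute is 1800 frames and each further minute 1798, so 8 further minute boundaries passed. Total skipped labels = 18 × 8 + 2 × 8 = 160.
Non-drop label index = 159217 + 160 = 159377; at 30 labels/s that is 01:28:32:17, i.e. DF 01:28:32;17.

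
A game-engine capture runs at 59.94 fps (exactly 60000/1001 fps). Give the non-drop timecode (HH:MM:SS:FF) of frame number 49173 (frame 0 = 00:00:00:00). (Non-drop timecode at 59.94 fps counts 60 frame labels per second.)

00:13:39:33

49173 ÷ 60 = 819 full seconds, remainder 33 frames.
819 s = 0 h 13 min 39 s.
Timecode: 00:13:39:33.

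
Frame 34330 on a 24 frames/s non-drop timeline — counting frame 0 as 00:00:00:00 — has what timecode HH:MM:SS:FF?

00:23:50:10

34330 ÷ 24 = 1430 full seconds, remainder 10 frames.
1430 s = 0 h 23 min 50 s.
Timecode: 00:23:50:10.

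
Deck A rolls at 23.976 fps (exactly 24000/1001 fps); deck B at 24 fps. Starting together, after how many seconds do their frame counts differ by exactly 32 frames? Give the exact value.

4004/3 seconds

The gap grows by |24 − 24000/1001| = 24/1001 frames per second.
Time for a 32-frame gap: 32 ÷ (24/1001) = 4004/3 s.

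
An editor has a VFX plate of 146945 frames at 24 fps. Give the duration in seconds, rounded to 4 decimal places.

6122.7083 seconds

Running time = 146945 × 1/24 = 146945/24 s ≈ 6122.7083 s.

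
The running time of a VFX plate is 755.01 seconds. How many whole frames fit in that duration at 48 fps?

36240 frames

Frames = 755.01 × 48 = 906012/25 ≈ 36240.4800.
Complete frames: 36240.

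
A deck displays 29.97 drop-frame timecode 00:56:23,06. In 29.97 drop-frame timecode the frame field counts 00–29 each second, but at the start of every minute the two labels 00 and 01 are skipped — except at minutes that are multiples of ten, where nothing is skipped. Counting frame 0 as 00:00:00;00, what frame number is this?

101394

Complete 10-minute blocks: 5, each 17982 frames → 89910.
Remaining 6 whole minutes in the current block: 1800 + 5 × 1798 = 10790 frames.
Within the current minute: 23 × 30 + 6 − 2 = 694 (labels ;00/;01 skipped at this minute). Total = 89910 + 10790 + 694 = 101394.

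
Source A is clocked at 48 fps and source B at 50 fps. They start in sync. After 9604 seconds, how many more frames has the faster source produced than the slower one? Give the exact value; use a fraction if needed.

A emits 48 × 9604 = 460992 frames; B emits 50 × 9604 = 480200.
Difference = 19208 frames; B is ahead of A.

19208 frames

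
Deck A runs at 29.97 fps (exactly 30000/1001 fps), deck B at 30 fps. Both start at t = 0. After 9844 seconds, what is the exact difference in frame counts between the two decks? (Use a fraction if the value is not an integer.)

A emits 30000/1001 × 9844 = 295320000/1001 frames; B emits 30 × 9844 = 295320.
Difference = 295320/1001 frames (≈ 295.0250); B is ahead of A.

295320/1001 frames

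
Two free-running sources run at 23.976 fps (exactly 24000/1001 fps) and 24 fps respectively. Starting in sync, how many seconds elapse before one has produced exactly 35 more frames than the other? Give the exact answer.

The gap grows by |24 − 24000/1001| = 24/1001 frames per second.
Time for a 35-frame gap: 35 ÷ (24/1001) = 35035/24 s.

35035/24 seconds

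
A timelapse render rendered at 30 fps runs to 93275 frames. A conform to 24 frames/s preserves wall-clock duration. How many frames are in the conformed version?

74620 frames

Target frames = source frames × (target rate / source rate) = 93275 × (24)/(30) = 93275 × 4/5 = 74620.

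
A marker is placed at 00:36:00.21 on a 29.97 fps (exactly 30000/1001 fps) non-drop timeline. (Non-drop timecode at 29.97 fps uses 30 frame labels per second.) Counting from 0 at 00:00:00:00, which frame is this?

Total seconds to the label: (0 × 3600 + 36 × 60 + 0) = 2160.
Frame index = 2160 × 30 + 21 = 64821.

64821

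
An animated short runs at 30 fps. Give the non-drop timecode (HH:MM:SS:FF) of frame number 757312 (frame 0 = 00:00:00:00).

07:00:43:22

757312 ÷ 30 = 25243 full seconds, remainder 22 frames.
25243 s = 7 h 0 min 43 s.
Timecode: 07:00:43:22.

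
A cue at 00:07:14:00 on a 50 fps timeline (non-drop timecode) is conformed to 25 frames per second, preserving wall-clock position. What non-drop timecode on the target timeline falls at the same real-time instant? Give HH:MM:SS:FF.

Source frame index: (0×3600 + 7×60 + 14) × 50 + 0 = 21700.
Real time: 21700 / (50) = 434 s.
Target frame: (434) × (25) = 10850.
At 25 labels/s: frame 10850 → 00:07:14:00.

00:07:14:00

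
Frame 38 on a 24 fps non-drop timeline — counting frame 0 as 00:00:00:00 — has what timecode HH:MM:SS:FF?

00:00:01:14

38 ÷ 24 = 1 full seconds, remainder 14 frames.
1 s = 0 h 0 min 1 s.
Timecode: 00:00:01:14.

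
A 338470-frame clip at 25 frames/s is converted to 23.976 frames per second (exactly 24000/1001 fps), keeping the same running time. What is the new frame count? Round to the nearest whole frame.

Frames at target rate = 338470 × (24000/1001) / (25) = 29539200/91 ≈ 324606.593.
Nearest whole frame: 324607.

324607 frames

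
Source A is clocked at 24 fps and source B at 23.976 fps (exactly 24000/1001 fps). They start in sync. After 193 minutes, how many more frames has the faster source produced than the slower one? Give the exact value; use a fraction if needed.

277920/1001 frames

193 min = 11580 s.
A emits 24 × 11580 = 277920 frames; B emits 24000/1001 × 11580 = 277920000/1001.
Difference = 277920/1001 frames (≈ 277.6424); B is behind A.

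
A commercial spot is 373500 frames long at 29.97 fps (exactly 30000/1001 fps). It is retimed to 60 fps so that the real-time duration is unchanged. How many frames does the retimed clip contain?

Target frames = source frames × (target rate / source rate) = 373500 × (60)/(30000/1001) = 373500 × 1001/500 = 747747.

747747 frames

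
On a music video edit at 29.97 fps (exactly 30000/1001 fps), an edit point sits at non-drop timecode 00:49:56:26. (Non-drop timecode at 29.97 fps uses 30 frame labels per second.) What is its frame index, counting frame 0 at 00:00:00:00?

frame 89906

Total seconds to the label: (0 × 3600 + 49 × 60 + 56) = 2996.
Frame index = 2996 × 30 + 26 = 89906.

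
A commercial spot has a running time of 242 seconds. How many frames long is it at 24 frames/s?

Frames = 242 × 24 = 5808.

5808 frames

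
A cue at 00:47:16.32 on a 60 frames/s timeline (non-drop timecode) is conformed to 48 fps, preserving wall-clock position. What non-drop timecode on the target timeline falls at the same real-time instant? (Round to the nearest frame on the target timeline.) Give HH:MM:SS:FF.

Source frame index: (0×3600 + 47×60 + 16) × 60 + 32 = 170192.
Real time: 170192 / (60) = 42548/15 s.
Target frame: (42548/15) × (48) = 680768/5 ≈ 136153.600 → 136154.
At 48 labels/s: frame 136154 → 00:47:16:26.

00:47:16:26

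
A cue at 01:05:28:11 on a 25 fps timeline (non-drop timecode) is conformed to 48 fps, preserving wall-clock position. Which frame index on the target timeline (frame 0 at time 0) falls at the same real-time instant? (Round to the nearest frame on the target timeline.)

frame 188565

Source frame index: (1×3600 + 5×60 + 28) × 25 + 11 = 98211.
Real time: 98211 / (25) = 98211/25 s.
Target frame: (98211/25) × (48) = 4714128/25 ≈ 188565.120 → 188565.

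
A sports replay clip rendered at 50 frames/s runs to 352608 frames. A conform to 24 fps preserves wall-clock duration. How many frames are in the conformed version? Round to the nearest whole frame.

Frames at target rate = 352608 × (24) / (50) = 4231296/25 ≈ 169251.840.
Nearest whole frame: 169252.

169252 frames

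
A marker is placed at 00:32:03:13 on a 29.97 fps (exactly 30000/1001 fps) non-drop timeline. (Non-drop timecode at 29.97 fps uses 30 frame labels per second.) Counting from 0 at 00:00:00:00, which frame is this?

Total seconds to the label: (0 × 3600 + 32 × 60 + 3) = 1923.
Frame index = 1923 × 30 + 13 = 57703.

frame 57703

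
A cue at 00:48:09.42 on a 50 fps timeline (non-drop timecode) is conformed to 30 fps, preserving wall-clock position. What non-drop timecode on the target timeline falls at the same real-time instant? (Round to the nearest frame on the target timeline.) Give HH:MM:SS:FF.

00:48:09:25

Source frame index: (0×3600 + 48×60 + 9) × 50 + 42 = 144492.
Real time: 144492 / (50) = 72246/25 s.
Target frame: (72246/25) × (30) = 433476/5 ≈ 86695.200 → 86695.
At 30 labels/s: frame 86695 → 00:48:09:25.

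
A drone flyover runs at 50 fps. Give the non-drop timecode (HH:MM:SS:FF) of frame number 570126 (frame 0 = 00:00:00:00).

570126 ÷ 50 = 11402 full seconds, remainder 26 frames.
11402 s = 3 h 10 min 2 s.
Timecode: 03:10:02:26.

03:10:02:26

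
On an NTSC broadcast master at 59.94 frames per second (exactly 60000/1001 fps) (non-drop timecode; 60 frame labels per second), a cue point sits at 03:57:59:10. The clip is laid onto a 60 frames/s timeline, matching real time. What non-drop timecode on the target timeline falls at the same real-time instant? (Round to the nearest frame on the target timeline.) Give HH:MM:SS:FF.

03:58:13:27

Source frame index: (3×3600 + 57×60 + 59) × 60 + 10 = 856750.
Real time: 856750 / (60000/1001) = 3430427/240 s.
Target frame: (3430427/240) × (60) = 3430427/4 ≈ 857606.750 → 857607.
At 60 labels/s: frame 857607 → 03:58:13:27.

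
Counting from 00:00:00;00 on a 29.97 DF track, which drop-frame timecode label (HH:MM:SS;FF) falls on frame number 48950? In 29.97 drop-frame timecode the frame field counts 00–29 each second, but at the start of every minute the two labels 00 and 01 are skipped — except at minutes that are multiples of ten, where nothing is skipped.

Each 10-minute DF block holds 10 × 60 × 30 − 9 × 2 = 17982 frames. 48950 ÷ 17982 → 2 full blocks, remainder 12986.
Within the partial block the first minute is 1800 frames and each further minute 1798, so 7 further minute boundaries passed. Total skipped labels = 18 × 2 + 2 × 7 = 50.
Non-drop label index = 48950 + 50 = 49000; at 30 labels/s that is 00:27:13:10, i.e. DF 00:27:13;10.

00:27:13;10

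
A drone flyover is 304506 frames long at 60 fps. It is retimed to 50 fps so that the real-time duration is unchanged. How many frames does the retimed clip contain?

Target frames = source frames × (target rate / source rate) = 304506 × (50)/(60) = 304506 × 5/6 = 253755.

253755 frames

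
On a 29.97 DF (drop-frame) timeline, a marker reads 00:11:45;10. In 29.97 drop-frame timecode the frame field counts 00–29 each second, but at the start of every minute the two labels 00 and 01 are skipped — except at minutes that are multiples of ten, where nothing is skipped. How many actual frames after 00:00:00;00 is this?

21140

Complete 10-minute blocks: 1, each 17982 frames → 17982.
Remaining 1 whole minute in the current block: 1800 + 0 × 1798 = 1800 frames.
Within the current minute: 45 × 30 + 10 − 2 = 1358 (labels ;00/;01 skipped at this minute). Total = 17982 + 1800 + 1358 = 21140.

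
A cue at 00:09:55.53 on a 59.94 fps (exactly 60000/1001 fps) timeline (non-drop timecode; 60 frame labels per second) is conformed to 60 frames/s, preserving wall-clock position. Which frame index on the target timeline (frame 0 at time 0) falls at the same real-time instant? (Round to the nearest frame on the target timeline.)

Source frame index: (0×3600 + 9×60 + 55) × 60 + 53 = 35753.
Real time: 35753 / (60000/1001) = 35788753/60000 s.
Target frame: (35788753/60000) × (60) = 35788753/1000 ≈ 35788.753 → 35789.

frame 35789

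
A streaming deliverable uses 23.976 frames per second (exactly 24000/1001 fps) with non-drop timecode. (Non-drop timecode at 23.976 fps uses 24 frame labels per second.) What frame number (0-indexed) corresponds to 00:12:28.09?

Total seconds to the label: (0 × 3600 + 12 × 60 + 28) = 748.
Frame index = 748 × 24 + 9 = 17961.

frame 17961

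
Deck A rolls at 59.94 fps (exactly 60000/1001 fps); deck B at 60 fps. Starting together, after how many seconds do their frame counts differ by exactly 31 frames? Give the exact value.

31031/60 seconds

The gap grows by |60 − 60000/1001| = 60/1001 frames per second.
Time for a 31-frame gap: 31 ÷ (60/1001) = 31031/60 s.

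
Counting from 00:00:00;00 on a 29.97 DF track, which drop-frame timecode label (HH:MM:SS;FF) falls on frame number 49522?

Ten DF minutes hold 17982 frames, so frame 49522 lies in block 2 (frames 35964–53945) with 13558 frames into that block.
The block's first minute is 1800 frames and the rest 1798 each; 13558 frames reaches minute 7, so 2 × 18 + 7 × 2 = 50 labels have been skipped so far.
Adding those back, label number 49522 + 50 = 49572 at 30 labels/s is 1652 s + 12 f = 0 h 27 min 32 s frame 12, i.e. 00:27:32;12.

00:27:32;12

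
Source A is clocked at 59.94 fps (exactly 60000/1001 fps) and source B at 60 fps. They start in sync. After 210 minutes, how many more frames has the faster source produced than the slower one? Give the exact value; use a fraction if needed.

210 min = 12600 s.
A emits 60000/1001 × 12600 = 108000000/143 frames; B emits 60 × 12600 = 756000.
Difference = 108000/143 frames (≈ 755.2448); B is ahead of A.

108000/143 frames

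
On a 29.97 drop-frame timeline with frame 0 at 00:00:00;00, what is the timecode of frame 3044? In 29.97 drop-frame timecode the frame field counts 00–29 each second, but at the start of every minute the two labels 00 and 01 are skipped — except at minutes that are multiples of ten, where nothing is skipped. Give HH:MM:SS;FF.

00:01:41;16

Ten DF minutes hold 17982 frames, so frame 3044 lies in block 0 (frames 0–17981) with 3044 frames into that block.
The block's first minute is 1800 frames and the rest 1798 each; 3044 frames reaches minute 1, so 0 × 18 + 1 × 2 = 2 labels have been skipped so far.
Adding those back, label number 3044 + 2 = 3046 at 30 labels/s is 101 s + 16 f = 0 h 1 min 41 s frame 16, i.e. 00:01:41;16.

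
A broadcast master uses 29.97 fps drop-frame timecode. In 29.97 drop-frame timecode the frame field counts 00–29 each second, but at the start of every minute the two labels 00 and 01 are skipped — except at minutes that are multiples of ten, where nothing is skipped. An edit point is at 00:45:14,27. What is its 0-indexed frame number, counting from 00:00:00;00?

As if non-drop at 30 labels/s: (0 × 3600 + 45 × 60 + 14) × 30 + 27 = 81447.
Minute boundaries passed: 45; those not divisible by 10: 45 − 4 = 41; dropped labels = 2 × 41 = 82.
Actual frame index = 81447 − 82 = 81365.

81365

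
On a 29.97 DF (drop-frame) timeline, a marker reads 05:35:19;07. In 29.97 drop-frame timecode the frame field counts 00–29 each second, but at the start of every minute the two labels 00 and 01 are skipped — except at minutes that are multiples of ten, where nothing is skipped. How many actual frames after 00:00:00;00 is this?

As if non-drop at 30 labels/s: (5 × 3600 + 35 × 60 + 19) × 30 + 7 = 603577.
Minute boundaries passed: 335; those not divisible by 10: 335 − 33 = 302; dropped labels = 2 × 302 = 604.
Actual frame index = 603577 − 604 = 602973.

602973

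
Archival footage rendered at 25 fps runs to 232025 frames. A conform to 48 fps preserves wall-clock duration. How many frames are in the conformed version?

Target frames = source frames × (target rate / source rate) = 232025 × (48)/(25) = 232025 × 48/25 = 445488.

445488 frames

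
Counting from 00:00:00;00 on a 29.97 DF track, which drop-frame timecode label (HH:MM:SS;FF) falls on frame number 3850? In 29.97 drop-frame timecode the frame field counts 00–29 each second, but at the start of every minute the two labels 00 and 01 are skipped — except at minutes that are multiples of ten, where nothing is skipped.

Ten DF minutes hold 17982 frames, so frame 3850 lies in block 0 (frames 0–17981) with 3850 frames into that block.
The block's first minute is 1800 frames and the rest 1798 each; 3850 frames reaches minute 2, so 0 × 18 + 2 × 2 = 4 labels have been skipped so far.
Adding those back, label number 3850 + 4 = 3854 at 30 labels/s is 128 s + 14 f = 0 h 2 min 8 s frame 14, i.e. 00:02:08;14.

00:02:08;14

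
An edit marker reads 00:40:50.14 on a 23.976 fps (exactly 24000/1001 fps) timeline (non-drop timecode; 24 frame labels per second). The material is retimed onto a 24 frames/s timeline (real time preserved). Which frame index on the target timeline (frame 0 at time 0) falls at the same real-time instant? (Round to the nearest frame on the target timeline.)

frame 58873

Source frame index: (0×3600 + 40×60 + 50) × 24 + 14 = 58814.
Real time: 58814 / (24000/1001) = 29436407/12000 s.
Target frame: (29436407/12000) × (24) = 29436407/500 ≈ 58872.814 → 58873.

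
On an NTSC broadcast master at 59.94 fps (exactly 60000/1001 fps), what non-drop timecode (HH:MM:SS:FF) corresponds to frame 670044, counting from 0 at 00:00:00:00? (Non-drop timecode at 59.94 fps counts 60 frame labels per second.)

03:06:07:24

670044 ÷ 60 = 11167 full seconds, remainder 24 frames.
11167 s = 3 h 6 min 7 s.
Timecode: 03:06:07:24.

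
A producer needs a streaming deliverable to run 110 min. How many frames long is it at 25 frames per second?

110 min = 6600 s.
Frames = 6600 × 25 = 165000.

165000 frames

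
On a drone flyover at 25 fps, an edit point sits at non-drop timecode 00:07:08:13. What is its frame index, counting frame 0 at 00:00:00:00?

Total seconds to the label: (0 × 3600 + 7 × 60 + 8) = 428.
Frame index = 428 × 25 + 13 = 10713.

10713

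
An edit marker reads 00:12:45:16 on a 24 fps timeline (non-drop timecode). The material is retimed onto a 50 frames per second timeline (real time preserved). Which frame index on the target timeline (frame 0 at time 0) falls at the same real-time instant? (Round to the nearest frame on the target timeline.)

Source frame index: (0×3600 + 12×60 + 45) × 24 + 16 = 18376.
Real time: 18376 / (24) = 2297/3 s.
Target frame: (2297/3) × (50) = 114850/3 ≈ 38283.333 → 38283.

frame 38283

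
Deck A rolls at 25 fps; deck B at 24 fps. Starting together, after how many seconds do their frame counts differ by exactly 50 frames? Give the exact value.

50 seconds

The gap grows by |24 − 25| = 1 frame per second.
Time for a 50-frame gap: 50 ÷ (1) = 50 s.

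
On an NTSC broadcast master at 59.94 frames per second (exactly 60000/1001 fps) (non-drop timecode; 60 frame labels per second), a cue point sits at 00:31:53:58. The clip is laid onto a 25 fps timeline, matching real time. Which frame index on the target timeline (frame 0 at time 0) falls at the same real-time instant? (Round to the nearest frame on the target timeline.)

frame 47897

Source frame index: (0×3600 + 31×60 + 53) × 60 + 58 = 114838.
Real time: 114838 / (60000/1001) = 57476419/30000 s.
Target frame: (57476419/30000) × (25) = 57476419/1200 ≈ 47897.016 → 47897.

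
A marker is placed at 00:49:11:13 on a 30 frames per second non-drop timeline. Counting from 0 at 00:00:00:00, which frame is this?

Total seconds to the label: (0 × 3600 + 49 × 60 + 11) = 2951.
Frame index = 2951 × 30 + 13 = 88543.

frame 88543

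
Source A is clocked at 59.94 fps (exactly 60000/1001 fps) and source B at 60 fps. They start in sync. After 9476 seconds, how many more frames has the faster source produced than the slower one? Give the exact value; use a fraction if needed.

568560/1001 frames

A emits 60000/1001 × 9476 = 568560000/1001 frames; B emits 60 × 9476 = 568560.
Difference = 568560/1001 frames (≈ 567.9920); B is ahead of A.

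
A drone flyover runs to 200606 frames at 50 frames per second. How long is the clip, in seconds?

Running time = 200606 / (50) = 4012.12 s.

4012.12 seconds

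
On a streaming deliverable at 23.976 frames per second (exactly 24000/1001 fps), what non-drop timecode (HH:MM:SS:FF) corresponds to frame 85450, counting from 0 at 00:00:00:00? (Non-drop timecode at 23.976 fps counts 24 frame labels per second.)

85450 ÷ 24 = 3560 full seconds, remainder 10 frames.
3560 s = 0 h 59 min 20 s.
Timecode: 00:59:20:10.

00:59:20:10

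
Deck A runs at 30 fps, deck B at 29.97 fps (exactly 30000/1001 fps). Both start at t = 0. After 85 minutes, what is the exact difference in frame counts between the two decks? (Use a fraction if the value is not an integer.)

85 min = 5100 s.
A emits 30 × 5100 = 153000 frames; B emits 30000/1001 × 5100 = 153000000/1001.
Difference = 153000/1001 frames (≈ 152.8472); B is behind A.

153000/1001 frames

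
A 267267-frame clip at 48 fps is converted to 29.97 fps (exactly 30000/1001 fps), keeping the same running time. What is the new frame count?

Target frames = source frames × (target rate / source rate) = 267267 × (30000/1001)/(48) = 267267 × 625/1001 = 166875.

166875 frames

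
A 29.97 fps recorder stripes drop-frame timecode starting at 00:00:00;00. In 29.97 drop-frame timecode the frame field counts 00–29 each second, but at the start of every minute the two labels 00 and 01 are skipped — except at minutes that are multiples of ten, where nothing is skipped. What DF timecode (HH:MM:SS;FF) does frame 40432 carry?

00:22:29;02

Ten DF minutes hold 17982 frames, so frame 40432 lies in block 2 (frames 35964–53945) with 4468 frames into that block.
The block's first minute is 1800 frames and the rest 1798 each; 4468 frames reaches minute 2, so 2 × 18 + 2 × 2 = 40 labels have been skipped so far.
Adding those back, label number 40432 + 40 = 40472 at 30 labels/s is 1349 s + 2 f = 0 h 22 min 29 s frame 2, i.e. 00:22:29;02.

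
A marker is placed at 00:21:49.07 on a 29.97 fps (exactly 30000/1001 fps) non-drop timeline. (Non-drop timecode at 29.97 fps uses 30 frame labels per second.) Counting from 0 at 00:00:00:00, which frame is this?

Total seconds to the label: (0 × 3600 + 21 × 60 + 49) = 1309.
Frame index = 1309 × 30 + 7 = 39277.

39277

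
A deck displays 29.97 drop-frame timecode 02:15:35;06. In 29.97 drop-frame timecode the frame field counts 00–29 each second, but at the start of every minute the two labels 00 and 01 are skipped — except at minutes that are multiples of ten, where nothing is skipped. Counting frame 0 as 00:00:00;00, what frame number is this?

243812

As if non-drop at 30 labels/s: (2 × 3600 + 15 × 60 + 35) × 30 + 6 = 244056.
Minute boundaries passed: 135; those not divisible by 10: 135 − 13 = 122; dropped labels = 2 × 122 = 244.
Actual frame index = 244056 − 244 = 243812.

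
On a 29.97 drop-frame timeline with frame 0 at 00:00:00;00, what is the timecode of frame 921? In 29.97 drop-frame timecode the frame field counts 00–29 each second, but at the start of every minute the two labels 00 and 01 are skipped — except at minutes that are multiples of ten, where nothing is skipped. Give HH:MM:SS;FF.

00:00:30;21

Each 10-minute DF block holds 10 × 60 × 30 − 9 × 2 = 17982 frames. 921 ÷ 17982 → 0 full blocks, remainder 921.
Within the partial block the first minute is 1800 frames and each further minute 1798, so 0 further minute boundaries passed. Total skipped labels = 18 × 0 + 2 × 0 = 0.
Non-drop label index = 921 + 0 = 921; at 30 labels/s that is 00:00:30:21, i.e. DF 00:00:30;21.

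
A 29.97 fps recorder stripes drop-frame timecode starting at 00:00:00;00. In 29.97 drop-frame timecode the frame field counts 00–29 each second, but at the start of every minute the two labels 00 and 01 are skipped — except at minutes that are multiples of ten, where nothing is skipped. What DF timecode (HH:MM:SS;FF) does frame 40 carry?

Ten DF minutes hold 17982 frames, so frame 40 lies in block 0 (frames 0–17981) with 40 frames into that block.
The block's first minute is 1800 frames and the rest 1798 each; 40 frames reaches minute 0, so 0 × 18 + 0 × 2 = 0 labels have been skipped so far.
Adding those back, label number 40 + 0 = 40 at 30 labels/s is 1 s + 10 f = 0 h 0 min 1 s frame 10, i.e. 00:00:01;10.

00:00:01;10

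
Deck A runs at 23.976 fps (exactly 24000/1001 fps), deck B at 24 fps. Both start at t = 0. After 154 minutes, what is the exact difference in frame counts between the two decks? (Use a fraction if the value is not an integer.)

154 min = 9240 s.
A emits 24000/1001 × 9240 = 2880000/13 frames; B emits 24 × 9240 = 221760.
Difference = 2880/13 frames (≈ 221.5385); B is ahead of A.

2880/13 frames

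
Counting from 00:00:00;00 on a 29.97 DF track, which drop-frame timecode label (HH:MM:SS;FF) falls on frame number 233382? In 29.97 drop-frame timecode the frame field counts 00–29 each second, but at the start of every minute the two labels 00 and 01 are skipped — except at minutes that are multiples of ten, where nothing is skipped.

Ten DF minutes hold 17982 frames, so frame 233382 lies in block 12 (frames 215784–233765) with 17598 frames into that block.
The block's first minute is 1800 frames and the rest 1798 each; 17598 frames reaches minute 9, so 12 × 18 + 9 × 2 = 234 labels have been skipped so far.
Adding those back, label number 233382 + 234 = 233616 at 30 labels/s is 7787 s + 6 f = 2 h 9 min 47 s frame 6, i.e. 02:09:47;06.

02:09:47;06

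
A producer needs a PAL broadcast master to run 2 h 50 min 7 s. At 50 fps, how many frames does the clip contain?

510350 frames

2 h 50 min 7 s = 10207 s.
Frames = 10207 × 50 = 510350.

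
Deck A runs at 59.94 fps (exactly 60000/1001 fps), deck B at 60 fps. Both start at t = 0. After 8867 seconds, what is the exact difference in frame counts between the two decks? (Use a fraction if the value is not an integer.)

532020/1001 frames

A emits 60000/1001 × 8867 = 532020000/1001 frames; B emits 60 × 8867 = 532020.
Difference = 532020/1001 frames (≈ 531.4885); B is ahead of A.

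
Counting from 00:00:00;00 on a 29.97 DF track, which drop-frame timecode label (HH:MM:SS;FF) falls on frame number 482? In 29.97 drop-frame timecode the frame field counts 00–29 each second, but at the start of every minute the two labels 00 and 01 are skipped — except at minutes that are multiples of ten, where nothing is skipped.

Each 10-minute DF block holds 10 × 60 × 30 − 9 × 2 = 17982 frames. 482 ÷ 17982 → 0 full blocks, remainder 482.
Within the partial block the first minute is 1800 frames and each further minute 1798, so 0 further minute boundaries passed. Total skipped labels = 18 × 0 + 2 × 0 = 0.
Non-drop label index = 482 + 0 = 482; at 30 labels/s that is 00:00:16:02, i.e. DF 00:00:16;02.

00:00:16;02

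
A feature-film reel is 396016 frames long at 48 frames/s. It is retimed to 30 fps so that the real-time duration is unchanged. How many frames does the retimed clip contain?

Target frames = source frames × (target rate / source rate) = 396016 × (30)/(48) = 396016 × 5/8 = 247510.

247510 frames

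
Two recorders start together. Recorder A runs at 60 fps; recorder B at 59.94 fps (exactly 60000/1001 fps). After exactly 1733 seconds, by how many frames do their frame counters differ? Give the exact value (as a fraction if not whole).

A emits 60 × 1733 = 103980 frames; B emits 60000/1001 × 1733 = 103980000/1001.
Difference = 103980/1001 frames (≈ 103.8761); B is behind A.

103980/1001 frames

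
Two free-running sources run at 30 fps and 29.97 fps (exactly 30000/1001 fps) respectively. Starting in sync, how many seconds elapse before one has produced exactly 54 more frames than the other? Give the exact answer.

The gap grows by |30000/1001 − 30| = 30/1001 frames per second.
Time for a 54-frame gap: 54 ÷ (30/1001) = 1801.8 s.

1801.8 seconds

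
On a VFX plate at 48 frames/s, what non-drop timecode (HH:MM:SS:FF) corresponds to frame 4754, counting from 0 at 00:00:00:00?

4754 ÷ 48 = 99 full seconds, remainder 2 frames.
99 s = 0 h 1 min 39 s.
Timecode: 00:01:39:02.

00:01:39:02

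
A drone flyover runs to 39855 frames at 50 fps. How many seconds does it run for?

Running time = 39855 / (50) = 797.1 s.

797.1 seconds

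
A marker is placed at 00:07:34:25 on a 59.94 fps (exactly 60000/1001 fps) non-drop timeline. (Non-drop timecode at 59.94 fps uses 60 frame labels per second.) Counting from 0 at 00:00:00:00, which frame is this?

27265

Total seconds to the label: (0 × 3600 + 7 × 60 + 34) = 454.
Frame index = 454 × 60 + 25 = 27265.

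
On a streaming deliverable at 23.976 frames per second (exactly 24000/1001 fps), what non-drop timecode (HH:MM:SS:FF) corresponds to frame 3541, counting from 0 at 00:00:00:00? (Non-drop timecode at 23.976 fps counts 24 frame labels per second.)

3541 ÷ 24 = 147 full seconds, remainder 13 frames.
147 s = 0 h 2 min 27 s.
Timecode: 00:02:27:13.

00:02:27:13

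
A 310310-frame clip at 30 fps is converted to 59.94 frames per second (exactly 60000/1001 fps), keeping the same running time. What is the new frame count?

Target frames = source frames × (target rate / source rate) = 310310 × (60000/1001)/(30) = 310310 × 2000/1001 = 620000.

620000 frames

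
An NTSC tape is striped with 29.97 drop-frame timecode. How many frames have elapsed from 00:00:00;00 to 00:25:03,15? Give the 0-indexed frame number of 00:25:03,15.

45059

As if non-drop at 30 labels/s: (0 × 3600 + 25 × 60 + 3) × 30 + 15 = 45105.
Minute boundaries passed: 25; those not divisible by 10: 25 − 2 = 23; dropped labels = 2 × 23 = 46.
Actual frame index = 45105 − 46 = 45059.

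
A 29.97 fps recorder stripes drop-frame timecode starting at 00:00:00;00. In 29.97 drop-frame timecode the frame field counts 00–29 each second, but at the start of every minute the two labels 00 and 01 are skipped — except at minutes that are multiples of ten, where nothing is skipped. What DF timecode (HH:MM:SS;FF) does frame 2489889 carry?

23:04:39;11

Ten DF minutes hold 17982 frames, so frame 2489889 lies in block 138 (frames 2481516–2499497) with 8373 frames into that block.
The block's first minute is 1800 frames and the rest 1798 each; 8373 frames reaches minute 4, so 138 × 18 + 4 × 2 = 2492 labels have been skipped so far.
Adding those back, label number 2489889 + 2492 = 2492381 at 30 labels/s is 83079 s + 11 f = 23 h 4 min 39 s frame 11, i.e. 23:04:39;11.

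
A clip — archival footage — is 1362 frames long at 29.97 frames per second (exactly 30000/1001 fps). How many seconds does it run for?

Running time = 1362 / (30000/1001) = 45.4454 s.

45.4454 seconds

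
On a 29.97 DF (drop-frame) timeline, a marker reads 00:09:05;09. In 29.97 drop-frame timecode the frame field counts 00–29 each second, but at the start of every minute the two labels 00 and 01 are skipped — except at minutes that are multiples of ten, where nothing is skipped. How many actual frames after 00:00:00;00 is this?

16341

Complete 10-minute blocks: 0, each 17982 frames → 0.
Remaining 9 whole minutes in the current block: 1800 + 8 × 1798 = 16184 frames.
Within the current minute: 5 × 30 + 9 − 2 = 157 (labels ;00/;01 skipped at this minute). Total = 0 + 16184 + 157 = 16341.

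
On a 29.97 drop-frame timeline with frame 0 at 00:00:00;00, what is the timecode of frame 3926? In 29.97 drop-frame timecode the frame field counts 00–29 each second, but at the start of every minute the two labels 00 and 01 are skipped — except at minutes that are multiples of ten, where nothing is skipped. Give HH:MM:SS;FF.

Each 10-minute DF block holds 10 × 60 × 30 − 9 × 2 = 17982 frames. 3926 ÷ 17982 → 0 full blocks, remainder 3926.
Within the partial block the first minute is 1800 frames and each further minute 1798, so 2 further minute boundaries passed. Total skipped labels = 18 × 0 + 2 × 2 = 4.
Non-drop label index = 3926 + 4 = 3930; at 30 labels/s that is 00:02:11:00, i.e. DF 00:02:11;00.

00:02:11;00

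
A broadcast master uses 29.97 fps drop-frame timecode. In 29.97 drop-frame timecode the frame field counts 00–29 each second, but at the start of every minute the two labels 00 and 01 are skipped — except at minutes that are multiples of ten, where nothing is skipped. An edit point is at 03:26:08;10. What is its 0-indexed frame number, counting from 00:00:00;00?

As if non-drop at 30 labels/s: (3 × 3600 + 26 × 60 + 8) × 30 + 10 = 371050.
Minute boundaries passed: 206; those not divisible by 10: 206 − 20 = 186; dropped labels = 2 × 186 = 372.
Actual frame index = 371050 − 372 = 370678.

370678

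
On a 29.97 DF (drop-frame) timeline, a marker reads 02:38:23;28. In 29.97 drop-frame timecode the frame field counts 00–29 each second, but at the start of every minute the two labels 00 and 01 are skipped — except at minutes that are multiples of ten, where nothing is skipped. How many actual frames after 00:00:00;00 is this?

284832

As if non-drop at 30 labels/s: (2 × 3600 + 38 × 60 + 23) × 30 + 28 = 285118.
Minute boundaries passed: 158; those not divisible by 10: 158 − 15 = 143; dropped labels = 2 × 143 = 286.
Actual frame index = 285118 − 286 = 284832.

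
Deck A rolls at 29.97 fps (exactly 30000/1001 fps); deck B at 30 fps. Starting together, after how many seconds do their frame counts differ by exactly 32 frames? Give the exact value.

16016/15 seconds

The gap grows by |30 − 30000/1001| = 30/1001 frames per second.
Time for a 32-frame gap: 32 ÷ (30/1001) = 16016/15 s.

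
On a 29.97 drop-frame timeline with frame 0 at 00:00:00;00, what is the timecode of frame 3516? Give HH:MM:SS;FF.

00:01:57;08

Ten DF minutes hold 17982 frames, so frame 3516 lies in block 0 (frames 0–17981) with 3516 frames into that block.
The block's first minute is 1800 frames and the rest 1798 each; 3516 frames reaches minute 1, so 0 × 18 + 1 × 2 = 2 labels have been skipped so far.
Adding those back, label number 3516 + 2 = 3518 at 30 labels/s is 117 s + 8 f = 0 h 1 min 57 s frame 8, i.e. 00:01:57;08.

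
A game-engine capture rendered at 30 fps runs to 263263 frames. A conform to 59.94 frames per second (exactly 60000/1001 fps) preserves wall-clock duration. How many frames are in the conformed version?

526000 frames

Target frames = source frames × (target rate / source rate) = 263263 × (60000/1001)/(30) = 263263 × 2000/1001 = 526000.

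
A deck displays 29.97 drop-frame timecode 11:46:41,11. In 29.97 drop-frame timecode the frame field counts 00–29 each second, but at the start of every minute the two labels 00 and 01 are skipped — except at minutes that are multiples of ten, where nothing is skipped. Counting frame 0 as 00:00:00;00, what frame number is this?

Complete 10-minute blocks: 70, each 17982 frames → 1258740.
Remaining 6 whole minutes in the current block: 1800 + 5 × 1798 = 10790 frames.
Within the current minute: 41 × 30 + 11 − 2 = 1239 (labels ;00/;01 skipped at this minute). Total = 1258740 + 10790 + 1239 = 1270769.

1270769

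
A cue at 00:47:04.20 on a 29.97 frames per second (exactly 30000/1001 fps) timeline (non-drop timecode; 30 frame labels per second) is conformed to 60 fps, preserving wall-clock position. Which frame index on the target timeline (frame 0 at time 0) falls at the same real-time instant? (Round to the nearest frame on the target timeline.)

Source frame index: (0×3600 + 47×60 + 4) × 30 + 20 = 84740.
Real time: 84740 / (30000/1001) = 4241237/1500 s.
Target frame: (4241237/1500) × (60) = 4241237/25 ≈ 169649.480 → 169649.

frame 169649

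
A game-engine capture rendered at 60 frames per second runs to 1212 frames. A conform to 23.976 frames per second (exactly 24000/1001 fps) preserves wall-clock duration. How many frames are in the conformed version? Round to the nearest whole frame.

484 frames

Frames at target rate = 1212 × (24000/1001) / (60) = 484800/1001 ≈ 484.316.
Nearest whole frame: 484.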